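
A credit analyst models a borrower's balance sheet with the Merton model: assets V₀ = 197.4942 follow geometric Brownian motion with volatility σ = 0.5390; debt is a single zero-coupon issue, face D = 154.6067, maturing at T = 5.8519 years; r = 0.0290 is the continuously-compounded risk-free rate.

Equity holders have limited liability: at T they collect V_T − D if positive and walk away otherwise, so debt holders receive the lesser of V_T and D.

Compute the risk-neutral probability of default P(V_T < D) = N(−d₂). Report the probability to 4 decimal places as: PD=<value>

PD=0.6308

Apply the equity-as-call identities (strike 154.6067, horizon 5.8519 years):
d₁ = [ln(V₀/D) + (r + σ²/2)T] / (σ√T)
   = [ln(197.4942/154.6067) + (0.0290 + 0.5·0.5390²)·5.8519] / (0.5390·√5.8519)
   = [0.244825 + 1.019755] / 1.303879 = 0.969860
d₂ = d₁ − σ√T = 0.969860 − 1.303879 = -0.334019
risk-neutral PD = N(−d₂) = N(0.334019) = 0.630817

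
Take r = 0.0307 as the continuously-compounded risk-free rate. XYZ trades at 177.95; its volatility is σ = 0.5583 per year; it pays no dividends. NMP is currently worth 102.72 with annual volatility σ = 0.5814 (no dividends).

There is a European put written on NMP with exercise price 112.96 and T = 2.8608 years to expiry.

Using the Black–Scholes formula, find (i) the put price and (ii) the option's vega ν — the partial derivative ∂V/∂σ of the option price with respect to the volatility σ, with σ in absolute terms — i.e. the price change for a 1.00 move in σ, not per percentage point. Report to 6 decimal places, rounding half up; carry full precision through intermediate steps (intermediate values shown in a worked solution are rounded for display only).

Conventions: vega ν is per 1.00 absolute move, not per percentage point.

price = 39.243594
ν = 61.640200

σ√T = 0.5814·√2.8608 = 0.983374
d₁ = (ln(S/K) + (r+σ²/2)T) / (σ√T) = (ln(102.72/112.96) + (0.0307+0.5814²/2)·2.8608) / 0.983374 = (-0.095027 + 0.571339) / 0.983374 = 0.484365
d₂ = d₁ − σ√T = 0.484365 − 0.983374 = -0.499009
e^{−rT} = 0.915920
N(−d₁) = 0.314063,  N(−d₂) = 0.691114
Put price V = K·e^{−rT}·N(−d₂) − S·N(−d₁) = 71.504190 − 32.260597 = 39.243594
φ(d₁) = (1/√(2π))·e^{−d₁²/2} = 0.354785
ν = S·φ(d₁)·√T = 61.640200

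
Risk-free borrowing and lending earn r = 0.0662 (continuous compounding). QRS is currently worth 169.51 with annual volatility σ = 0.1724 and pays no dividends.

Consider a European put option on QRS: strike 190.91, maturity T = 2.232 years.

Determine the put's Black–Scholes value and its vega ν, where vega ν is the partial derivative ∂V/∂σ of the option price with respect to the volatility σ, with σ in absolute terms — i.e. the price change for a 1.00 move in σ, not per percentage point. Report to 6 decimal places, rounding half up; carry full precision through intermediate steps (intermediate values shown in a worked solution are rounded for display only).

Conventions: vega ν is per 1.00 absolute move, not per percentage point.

σ√T = 0.1724·√2.232 = 0.257564
d₁ = (ln(S/K) + (r+σ²/2)T) / (σ√T) = (ln(169.51/190.91) + (0.0662+0.1724²/2)·2.232) / 0.257564 = (-0.118890 + 0.180928) / 0.257564 = 0.240864
d₂ = d₁ − σ√T = 0.240864 − 0.257564 = -0.016700
e^{−rT} = 0.862640
N(−d₁) = 0.404830,  N(−d₂) = 0.506662
Put price V = K·e^{−rT}·N(−d₂) − S·N(−d₁) = 83.440390 − 68.622800 = 14.817591
φ(d₁) = (1/√(2π))·e^{−d₁²/2} = 0.387536
ν = S·φ(d₁)·√T = 98.141936

price = 14.817591
ν = 98.141936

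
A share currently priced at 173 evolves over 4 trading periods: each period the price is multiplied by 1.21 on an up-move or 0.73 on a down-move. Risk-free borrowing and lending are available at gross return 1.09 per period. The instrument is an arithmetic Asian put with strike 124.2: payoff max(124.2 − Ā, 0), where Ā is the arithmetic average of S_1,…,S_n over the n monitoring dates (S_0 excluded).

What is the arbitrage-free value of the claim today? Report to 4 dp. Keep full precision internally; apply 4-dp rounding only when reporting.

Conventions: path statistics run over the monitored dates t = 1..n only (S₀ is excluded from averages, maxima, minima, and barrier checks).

Set p* = 0.7500 (from d < R < u); the path-dependent value is the discounted p*-expectation over all price paths.
Enumerate all 2^4 = 16 price paths (U = up ×1.21, D = down ×0.73); each path with k up-moves has probability p*^k·(1−p*)^(4−k).
DDDD: Ā=83.7276, payoff=40.4724, prob=0.003906
UDDD: Ā=138.7814, payoff=0.0000, prob=0.011719
DUDD: Ā=118.0214, payoff=6.1786, prob=0.011719
UUDD: Ā=195.6246, payoff=0.0000, prob=0.035156
DDUD: Ā=102.8666, payoff=21.3334, prob=0.011719
UDUD: Ā=170.5050, payoff=0.0000, prob=0.035156
DUUD: Ā=149.7450, payoff=0.0000, prob=0.035156
UUUD: Ā=248.2074, payoff=0.0000, prob=0.105469
DDDU: Ā=91.8036, payoff=32.3964, prob=0.011719
UDDU: Ā=152.1677, payoff=0.0000, prob=0.035156
DUDU: Ā=131.4077, payoff=0.0000, prob=0.035156
UUDU: Ā=217.8127, payoff=0.0000, prob=0.105469
DDUU: Ā=116.2529, payoff=7.9471, prob=0.035156
UDUU: Ā=192.6931, payoff=0.0000, prob=0.105469
DUUU: Ā=171.9331, payoff=0.0000, prob=0.105469
UUUU: Ā=284.9851, payoff=0.0000, prob=0.316406
Price = Σ prob·payoff / R^4 = 1.139536 / 1.411582 = 0.8073

price = 0.8073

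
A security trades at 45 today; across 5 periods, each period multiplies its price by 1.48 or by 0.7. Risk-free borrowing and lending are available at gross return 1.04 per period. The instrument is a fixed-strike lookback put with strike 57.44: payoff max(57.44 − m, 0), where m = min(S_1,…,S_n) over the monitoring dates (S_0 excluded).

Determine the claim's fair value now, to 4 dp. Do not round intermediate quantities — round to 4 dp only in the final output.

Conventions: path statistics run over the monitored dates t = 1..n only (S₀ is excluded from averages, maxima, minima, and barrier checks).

With p* = (R−d)/(u−d) = 0.4359, sum probability × payoff across the paths and divide by R^5.
Enumerate all 2^5 = 32 price paths (U = up ×1.48, D = down ×0.7); each path with k up-moves has probability p*^k·(1−p*)^(5−k).
DDDDD: m=7.5632, payoff=49.8768, prob=0.057120
UDDDD: m=15.9907, payoff=41.4493, prob=0.044138
DUDDD: m=15.9907, payoff=41.4493, prob=0.044138
UUDDD: m=33.8088, payoff=23.6312, prob=0.034107
DDUDD: m=15.9907, payoff=41.4493, prob=0.044138
UDUDD: m=33.8088, payoff=23.6312, prob=0.034107
DUUDD: m=31.5000, payoff=25.9400, prob=0.034107
UUUDD: m=66.6000, payoff=0.0000, prob=0.026355
DDDUD: m=15.4350, payoff=42.0050, prob=0.044138
UDDUD: m=32.6340, payoff=24.8060, prob=0.034107
DUDUD: m=31.5000, payoff=25.9400, prob=0.034107
UUDUD: m=66.6000, payoff=0.0000, prob=0.026355
DDUUD: m=22.0500, payoff=35.3900, prob=0.034107
UDUUD: m=46.6200, payoff=10.8200, prob=0.026355
DUUUD: m=31.5000, payoff=25.9400, prob=0.026355
UUUUD: m=66.6000, payoff=0.0000, prob=0.020366
DDDDU: m=10.8045, payoff=46.6355, prob=0.044138
UDDDU: m=22.8438, payoff=34.5962, prob=0.034107
DUDDU: m=22.8438, payoff=34.5962, prob=0.034107
UUDDU: m=48.2983, payoff=9.1417, prob=0.026355
DDUDU: m=22.0500, payoff=35.3900, prob=0.034107
UDUDU: m=46.6200, payoff=10.8200, prob=0.026355
DUUDU: m=31.5000, payoff=25.9400, prob=0.026355
UUUDU: m=66.6000, payoff=0.0000, prob=0.020366
DDDUU: m=15.4350, payoff=42.0050, prob=0.034107
UDDUU: m=32.6340, payoff=24.8060, prob=0.026355
DUDUU: m=31.5000, payoff=25.9400, prob=0.026355
UUDUU: m=66.6000, payoff=0.0000, prob=0.020366
DDUUU: m=22.0500, payoff=35.3900, prob=0.026355
UDUUU: m=46.6200, payoff=10.8200, prob=0.020366
DUUUU: m=31.5000, payoff=25.9400, prob=0.020366
UUUUU: m=66.6000, payoff=0.0000, prob=0.015737
Price = Σ prob·payoff / R^5 = 27.881508 / 1.216653 = 22.9166

price = 22.9166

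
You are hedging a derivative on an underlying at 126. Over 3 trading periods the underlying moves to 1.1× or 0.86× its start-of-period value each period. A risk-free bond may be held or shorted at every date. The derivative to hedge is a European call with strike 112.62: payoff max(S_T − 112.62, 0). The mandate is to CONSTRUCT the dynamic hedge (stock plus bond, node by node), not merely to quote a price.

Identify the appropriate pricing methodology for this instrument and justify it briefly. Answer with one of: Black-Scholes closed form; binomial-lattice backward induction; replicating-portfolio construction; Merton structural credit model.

Key observation: the mandate to exhibit the hedge at every date and state singles out the replicating-portfolio construction on the 3-period tree with factors 1.1 and 0.86 from 126.

framework: replicating-portfolio construction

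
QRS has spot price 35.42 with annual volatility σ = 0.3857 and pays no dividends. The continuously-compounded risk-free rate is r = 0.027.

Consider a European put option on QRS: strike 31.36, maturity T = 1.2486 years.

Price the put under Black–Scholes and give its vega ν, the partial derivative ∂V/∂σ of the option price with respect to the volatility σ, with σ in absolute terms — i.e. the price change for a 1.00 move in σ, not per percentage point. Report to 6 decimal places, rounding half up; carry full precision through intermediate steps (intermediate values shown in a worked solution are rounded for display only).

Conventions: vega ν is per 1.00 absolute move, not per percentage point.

σ√T = 0.3857·√1.2486 = 0.430984
d₁ = (ln(S/K) + (r+σ²/2)T) / (σ√T) = (ln(35.42/31.36) + (0.027+0.3857²/2)·1.2486) / 0.430984 = (0.121743 + 0.126586) / 0.430984 = 0.576191
d₂ = d₁ − σ√T = 0.576191 − 0.430984 = 0.145207
e^{−rT} = 0.966850
N(−d₁) = 0.282243,  N(−d₂) = 0.442274
Put price V = K·e^{−rT}·N(−d₂) − S·N(−d₁) = 13.409918 − 9.997045 = 3.412873
φ(d₁) = (1/√(2π))·e^{−d₁²/2} = 0.337923
ν = S·φ(d₁)·√T = 13.374520

price = 3.412873
ν = 13.374520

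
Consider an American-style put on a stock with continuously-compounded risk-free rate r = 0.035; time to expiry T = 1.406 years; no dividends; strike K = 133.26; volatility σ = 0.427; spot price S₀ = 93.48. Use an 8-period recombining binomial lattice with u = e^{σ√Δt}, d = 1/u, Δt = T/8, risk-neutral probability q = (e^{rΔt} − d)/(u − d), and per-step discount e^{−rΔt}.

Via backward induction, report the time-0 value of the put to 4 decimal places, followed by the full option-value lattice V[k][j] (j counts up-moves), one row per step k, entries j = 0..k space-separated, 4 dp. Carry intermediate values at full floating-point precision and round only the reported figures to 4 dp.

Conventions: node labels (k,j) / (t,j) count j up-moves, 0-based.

price = 44.1015
tree:
44.1015
55.6339 31.8032
67.9119 42.6537 20.1053
78.6225 55.1015 29.3145 10.0871
87.5777 67.9119 41.1616 16.4717 3.0914
95.0651 78.6225 55.1015 26.1370 5.8968 0.0000
101.3253 87.5777 67.9119 39.7800 11.2479 0.0000 0.0000
106.5595 95.0651 78.6225 55.1015 21.4549 0.0000 0.0000 0.0000
110.9358 101.3253 87.5777 67.9119 39.7800 0.0000 0.0000 0.0000 0.0000

params: Δt=0.17575 u=1.19603 d=0.83610 q=0.47251 e^(-rΔt)=0.99387
t_8 payoffs: 110.9358 101.3253 87.5777 67.9119 39.7800 0.0000 0.0000 0.0000 0.0000
k=7: node(7,0) S=26.7005 payoff=106.5595 vs cont=105.7423 → 106.5595 [stop]  node(7,1) S=38.1949 payoff=95.0651 vs cont=94.2479 → 95.0651 [stop]  node(7,2) S=54.6375 payoff=78.6225 vs cont=77.8053 → 78.6225 [stop]  node(7,3) S=78.1585 payoff=55.1015 vs cont=54.2843 → 55.1015 [stop]  node(7,4) S=111.8051 payoff=21.4549 vs cont=20.8549 → 21.4549 [stop]  node(7,5) S=159.9363 payoff=0.0000 vs cont=0.0000 → 0.0000 [wait]  node(7,6) S=228.7876 payoff=0.0000 vs cont=0.0000 → 0.0000 [wait]  node(7,7) S=327.2788 payoff=0.0000 vs cont=0.0000 → 0.0000 [wait]
k=6: node(6,0) S=31.9347 payoff=101.3253 vs cont=100.5081 → 101.3253 [stop]  node(6,1) S=45.6823 payoff=87.5777 vs cont=86.7605 → 87.5777 [stop]  node(6,2) S=65.3481 payoff=67.9119 vs cont=67.0947 → 67.9119 [stop]  node(6,3) S=93.4800 payoff=39.7800 vs cont=38.9628 → 39.7800 [stop]  node(6,4) S=133.7224 payoff=0.0000 vs cont=11.2479 → 11.2479 [wait]  node(6,5) S=191.2889 payoff=0.0000 vs cont=0.0000 → 0.0000 [wait]  node(6,6) S=273.6372 payoff=0.0000 vs cont=0.0000 → 0.0000 [wait]
k=5: node(5,0) S=38.1949 payoff=95.0651 vs cont=94.2479 → 95.0651 [stop]  node(5,1) S=54.6375 payoff=78.6225 vs cont=77.8053 → 78.6225 [stop]  node(5,2) S=78.1585 payoff=55.1015 vs cont=54.2843 → 55.1015 [stop]  node(5,3) S=111.8051 payoff=21.4549 vs cont=26.1370 → 26.1370 [wait]  node(5,4) S=159.9363 payoff=0.0000 vs cont=5.8968 → 5.8968 [wait]  node(5,5) S=228.7876 payoff=0.0000 vs cont=0.0000 → 0.0000 [wait]
k=4: node(4,0) S=45.6823 payoff=87.5777 vs cont=86.7605 → 87.5777 [stop]  node(4,1) S=65.3481 payoff=67.9119 vs cont=67.0947 → 67.9119 [stop]  node(4,2) S=93.4800 payoff=39.7800 vs cont=41.1616 → 41.1616 [wait]  node(4,3) S=133.7224 payoff=0.0000 vs cont=16.4717 → 16.4717 [wait]  node(4,4) S=191.2889 payoff=0.0000 vs cont=3.0914 → 3.0914 [wait]
k=3: node(3,0) S=54.6375 payoff=78.6225 vs cont=77.8053 → 78.6225 [stop]  node(3,1) S=78.1585 payoff=55.1015 vs cont=54.9331 → 55.1015 [stop]  node(3,2) S=111.8051 payoff=21.4549 vs cont=29.3145 → 29.3145 [wait]  node(3,3) S=159.9363 payoff=0.0000 vs cont=10.0871 → 10.0871 [wait]
k=2: node(2,0) S=65.3481 payoff=67.9119 vs cont=67.0947 → 67.9119 [stop]  node(2,1) S=93.4800 payoff=39.7800 vs cont=42.6537 → 42.6537 [wait]  node(2,2) S=133.7224 payoff=0.0000 vs cont=20.1053 → 20.1053 [wait]
k=1: node(1,0) S=78.1585 payoff=55.1015 vs cont=55.6339 → 55.6339 [wait]  node(1,1) S=111.8051 payoff=21.4549 vs cont=31.8032 → 31.8032 [wait]
k=0: node(0,0) S=93.4800 payoff=39.7800 vs cont=44.1015 → 44.1015 [wait]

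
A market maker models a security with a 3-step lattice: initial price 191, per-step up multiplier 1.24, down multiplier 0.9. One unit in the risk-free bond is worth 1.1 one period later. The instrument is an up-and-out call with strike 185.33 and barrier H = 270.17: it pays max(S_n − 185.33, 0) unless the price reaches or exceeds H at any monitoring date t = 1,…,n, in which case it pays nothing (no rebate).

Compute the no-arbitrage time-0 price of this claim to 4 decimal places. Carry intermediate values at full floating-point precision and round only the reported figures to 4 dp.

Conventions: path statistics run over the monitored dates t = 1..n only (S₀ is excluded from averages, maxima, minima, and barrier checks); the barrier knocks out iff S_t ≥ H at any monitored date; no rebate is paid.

Set p* = 0.5882 (from d < R < u); the path-dependent value is the discounted p*-expectation over all price paths.
Enumerate all 2^3 = 8 price paths (U = up ×1.24, D = down ×0.9); each path with k up-moves has probability p*^k·(1−p*)^(3−k).
DDD: M=171.9000, payoff=0.0000, prob=0.069815
UDD: M=236.8400, payoff=6.5104, prob=0.099735
DUD: M=213.1560, payoff=6.5104, prob=0.099735
UUD: M=293.6816, payoff=0.0000, prob=0.142479
DDU: M=191.8404, payoff=6.5104, prob=0.099735
UDU: M=264.3134, payoff=78.9834, prob=0.142479
DUU: M=264.3134, payoff=78.9834, prob=0.142479
UUU: M=364.1652, payoff=0.0000, prob=0.203542
Price = Σ prob·payoff / R^3 = 24.454937 / 1.331000 = 18.3734

price = 18.3734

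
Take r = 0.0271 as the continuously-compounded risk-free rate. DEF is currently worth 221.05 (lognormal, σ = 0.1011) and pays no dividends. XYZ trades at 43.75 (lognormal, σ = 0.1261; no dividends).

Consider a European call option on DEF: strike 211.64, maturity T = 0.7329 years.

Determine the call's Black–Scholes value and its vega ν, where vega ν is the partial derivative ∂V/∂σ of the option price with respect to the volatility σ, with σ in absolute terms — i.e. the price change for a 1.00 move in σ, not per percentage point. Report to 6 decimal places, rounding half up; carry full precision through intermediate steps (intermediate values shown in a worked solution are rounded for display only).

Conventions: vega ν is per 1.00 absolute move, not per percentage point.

σ√T = 0.1011·√0.7329 = 0.086551
d₁ = (ln(S/K) + (r+σ²/2)T) / (σ√T) = (ln(221.05/211.64) + (0.0271+0.1011²/2)·0.7329) / 0.086551 = (0.043502 + 0.023607) / 0.086551 = 0.775371
d₂ = d₁ − σ√T = 0.775371 − 0.086551 = 0.688820
e^{−rT} = 0.980334
N(d₁) = 0.780940,  N(d₂) = 0.754532
Call price V = S·N(d₁) − K·e^{−rT}·N(d₂) = 172.626735 − 156.548685 = 16.078049
φ(d₁) = (1/√(2π))·e^{−d₁²/2} = 0.295366
ν = S·φ(d₁)·√T = 55.895132

price = 16.078049
ν = 55.895132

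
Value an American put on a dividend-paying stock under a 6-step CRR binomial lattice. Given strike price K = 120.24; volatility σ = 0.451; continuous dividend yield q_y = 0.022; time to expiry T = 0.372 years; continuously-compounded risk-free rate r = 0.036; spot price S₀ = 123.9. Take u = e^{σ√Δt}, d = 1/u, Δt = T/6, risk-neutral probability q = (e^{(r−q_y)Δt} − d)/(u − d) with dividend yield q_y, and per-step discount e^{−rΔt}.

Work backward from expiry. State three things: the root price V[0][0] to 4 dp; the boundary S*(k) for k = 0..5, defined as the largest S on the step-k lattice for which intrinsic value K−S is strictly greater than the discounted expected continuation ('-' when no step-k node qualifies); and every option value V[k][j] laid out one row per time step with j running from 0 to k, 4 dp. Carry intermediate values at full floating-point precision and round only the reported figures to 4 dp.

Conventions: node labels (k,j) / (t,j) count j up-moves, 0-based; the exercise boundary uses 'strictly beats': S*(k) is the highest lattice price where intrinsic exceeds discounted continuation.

Δt=0.06200, u=1.11885, d=0.89378, q=0.47581, disc=e^(-rΔt)=0.99777
k=6 terminal: V=max(K-S,0) → 57.0791 41.1740 21.2639 0.0000 0.0000 0.0000 0.0000
k=5: j=0 S=70.6674 intr=49.5726 cont=49.4009 V=49.5726[EX]; j=1 S=88.4627 intr=31.7773 cont=31.6298 V=31.7773[EX]; j=2 S=110.7391 intr=9.5009 cont=11.1214 V=11.1214[hold]; j=3 S=138.6251 intr=0.0000 cont=0.0000 V=0.0000[hold]; j=4 S=173.5332 intr=0.0000 cont=0.0000 V=0.0000[hold]; j=5 S=217.2319 intr=0.0000 cont=0.0000 V=0.0000[hold]  S*(5)=88.4627
k=4: j=0 S=79.0660 intr=41.1740 cont=41.0137 V=41.1740[EX]; j=1 S=98.9761 intr=21.2639 cont=21.9000 V=21.9000[hold]; j=2 S=123.9000 intr=0.0000 cont=5.8167 V=5.8167[hold]; j=3 S=155.1001 intr=0.0000 cont=0.0000 V=0.0000[hold]; j=4 S=194.1570 intr=0.0000 cont=0.0000 V=0.0000[hold]  S*(4)=79.0660
k=3: j=0 S=88.4627 intr=31.7773 cont=31.9319 V=31.9319[hold]; j=1 S=110.7391 intr=9.5009 cont=14.2156 V=14.2156[hold]; j=2 S=138.6251 intr=0.0000 cont=3.0422 V=3.0422[hold]; j=3 S=173.5332 intr=0.0000 cont=0.0000 V=0.0000[hold]  S*(3)=-
k=2: j=0 S=98.9761 intr=21.2639 cont=23.4498 V=23.4498[hold]; j=1 S=123.9000 intr=0.0000 cont=8.8793 V=8.8793[hold]; j=2 S=155.1001 intr=0.0000 cont=1.5911 V=1.5911[hold]  S*(2)=-
k=1: j=0 S=110.7391 intr=9.5009 cont=16.4802 V=16.4802[hold]; j=1 S=138.6251 intr=0.0000 cont=5.3994 V=5.3994[hold]  S*(1)=-
k=0: j=0 S=123.9000 intr=0.0000 cont=11.1828 V=11.1828[hold]  S*(0)=-

price = 11.1828
boundary = - - - - 79.0660 88.4627
tree:
11.1828
16.4802 5.3994
23.4498 8.8793 1.5911
31.9319 14.2156 3.0422 0.0000
41.1740 21.9000 5.8167 0.0000 0.0000
49.5726 31.7773 11.1214 0.0000 0.0000 0.0000
57.0791 41.1740 21.2639 0.0000 0.0000 0.0000 0.0000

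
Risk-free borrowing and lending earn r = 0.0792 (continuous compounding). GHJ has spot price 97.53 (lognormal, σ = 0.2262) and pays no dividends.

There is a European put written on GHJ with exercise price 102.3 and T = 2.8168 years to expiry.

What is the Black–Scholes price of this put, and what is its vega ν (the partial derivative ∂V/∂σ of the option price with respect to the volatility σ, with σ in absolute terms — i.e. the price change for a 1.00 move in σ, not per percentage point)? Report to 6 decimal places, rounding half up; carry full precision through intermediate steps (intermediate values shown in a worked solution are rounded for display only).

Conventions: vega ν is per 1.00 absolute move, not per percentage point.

price = 7.053220
ν = 52.808788

σ√T = 0.2262·√2.8168 = 0.379639
d₁ = (ln(S/K) + (r+σ²/2)T) / (σ√T) = (ln(97.53/102.3) + (0.0792+0.2262²/2)·2.8168) / 0.379639 = (-0.047750 + 0.295153) / 0.379639 = 0.651682
d₂ = d₁ − σ√T = 0.651682 − 0.379639 = 0.272043
e^{−rT} = 0.800042
N(−d₁) = 0.257303,  N(−d₂) = 0.392794
Put price V = K·e^{−rT}·N(−d₂) − S·N(−d₁) = 32.148002 − 25.094783 = 7.053220
φ(d₁) = (1/√(2π))·e^{−d₁²/2} = 0.322619
ν = S·φ(d₁)·√T = 52.808788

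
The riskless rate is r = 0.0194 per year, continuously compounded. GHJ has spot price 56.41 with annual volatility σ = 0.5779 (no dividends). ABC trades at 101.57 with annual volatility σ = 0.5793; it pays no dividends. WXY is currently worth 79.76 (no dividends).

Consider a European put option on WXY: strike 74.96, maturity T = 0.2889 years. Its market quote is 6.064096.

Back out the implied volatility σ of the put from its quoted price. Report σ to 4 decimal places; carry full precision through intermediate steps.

sigma = 0.5106

At σ = 0.5106 the Black–Scholes value reproduces the quote:
σ√T = 0.5106·√0.2889 = 0.274445
d₁ = (ln(S/K) + (r+σ²/2)T) / (σ√T) = (ln(79.76/74.96) + (0.0194+0.5106²/2)·0.2889) / 0.274445 = (0.062067 + 0.043265) / 0.274445 = 0.383801
d₂ = d₁ − σ√T = 0.383801 − 0.274445 = 0.109356
e^{−rT} = 0.994411
N(−d₁) = 0.350563,  N(−d₂) = 0.456460
V = K·e^{−rT}·N(−d₂) − S·N(−d₁) = 34.025003 − 27.960907 = 6.064096 (matching the quote); vega is positive throughout, so no other σ reproduces this price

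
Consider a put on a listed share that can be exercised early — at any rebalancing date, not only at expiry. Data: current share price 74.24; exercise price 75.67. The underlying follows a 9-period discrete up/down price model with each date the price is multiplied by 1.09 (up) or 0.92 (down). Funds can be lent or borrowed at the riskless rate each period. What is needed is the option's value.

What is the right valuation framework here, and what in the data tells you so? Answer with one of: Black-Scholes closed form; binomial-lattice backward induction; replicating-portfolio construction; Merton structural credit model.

Key observation: early exercise of the strike-75.67 put must be checked at each of the 9 dates (spot 74.24), which forces a node-by-node comparison of intrinsic and continuation value backward from expiry.

framework: binomial-lattice backward induction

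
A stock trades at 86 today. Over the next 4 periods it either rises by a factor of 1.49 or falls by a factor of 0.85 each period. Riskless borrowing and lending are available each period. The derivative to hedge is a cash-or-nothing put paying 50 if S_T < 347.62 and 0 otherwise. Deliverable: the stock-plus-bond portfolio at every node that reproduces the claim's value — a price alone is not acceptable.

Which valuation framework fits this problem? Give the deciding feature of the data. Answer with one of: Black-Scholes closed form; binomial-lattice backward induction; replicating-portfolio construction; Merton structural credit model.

Key observation: a price alone would not answer the question — the per-node share/bond construction on the spot-86, 1.49/0.85 tree is required, and only the replicating-portfolio method yields it.

framework: replicating-portfolio construction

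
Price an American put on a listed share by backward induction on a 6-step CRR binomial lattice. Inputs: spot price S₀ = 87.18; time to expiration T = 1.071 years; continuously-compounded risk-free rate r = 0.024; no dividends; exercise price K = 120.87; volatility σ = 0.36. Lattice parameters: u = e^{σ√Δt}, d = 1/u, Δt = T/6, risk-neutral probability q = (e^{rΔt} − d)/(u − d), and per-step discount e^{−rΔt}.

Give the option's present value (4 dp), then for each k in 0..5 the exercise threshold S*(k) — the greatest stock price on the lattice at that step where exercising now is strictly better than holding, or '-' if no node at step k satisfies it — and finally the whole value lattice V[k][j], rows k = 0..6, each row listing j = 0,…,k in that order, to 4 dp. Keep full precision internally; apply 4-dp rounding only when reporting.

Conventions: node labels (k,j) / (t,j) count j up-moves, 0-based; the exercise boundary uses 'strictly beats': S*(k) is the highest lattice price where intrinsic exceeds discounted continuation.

price = 35.8779
boundary = - 74.8793 64.3142 74.8793 87.1800 101.5014
tree:
35.8779
45.9907 25.0736
56.5558 34.7433 14.6595
65.6302 45.9907 22.6803 5.9659
73.4243 56.5558 33.6900 10.7701 0.7333
80.1187 65.6302 45.9907 19.3686 1.4057 0.0000
85.8685 73.4243 56.5558 33.6900 2.6946 0.0000 0.0000

Δt=0.17850  u=1.16427  d=0.85890  q=0.47611  discount=0.99573
step 6 (expiry): payoffs max(K−S,0) = 85.8685 73.4243 56.5558 33.6900 2.6946 0.0000 0.0000
step 5: (k=5,j=0): S=40.7513, K−S=80.1187, hold=79.6020 ⇒ V=80.1187 exercise | (k=5,j=1): S=55.2398, K−S=65.6302, hold=65.1135 ⇒ V=65.6302 exercise | (k=5,j=2): S=74.8793, K−S=45.9907, hold=45.4740 ⇒ V=45.9907 exercise | (k=5,j=3): S=101.5014, K−S=19.3686, hold=18.8519 ⇒ V=19.3686 exercise | (k=5,j=4): S=137.5884, K−S=0.0000, hold=1.4057 ⇒ V=1.4057 continue | (k=5,j=5): S=186.5057, K−S=0.0000, hold=0.0000 ⇒ V=0.0000 continue  boundary S*=101.5014
step 4: (k=4,j=0): S=47.4457, K−S=73.4243, hold=72.9076 ⇒ V=73.4243 exercise | (k=4,j=1): S=64.3142, K−S=56.5558, hold=56.0391 ⇒ V=56.5558 exercise | (k=4,j=2): S=87.1800, K−S=33.6900, hold=33.1733 ⇒ V=33.6900 exercise | (k=4,j=3): S=118.1754, K−S=2.6946, hold=10.7701 ⇒ V=10.7701 continue | (k=4,j=4): S=160.1906, K−S=0.0000, hold=0.7333 ⇒ V=0.7333 continue  boundary S*=87.1800
step 3: (k=3,j=0): S=55.2398, K−S=65.6302, hold=65.1135 ⇒ V=65.6302 exercise | (k=3,j=1): S=74.8793, K−S=45.9907, hold=45.4740 ⇒ V=45.9907 exercise | (k=3,j=2): S=101.5014, K−S=19.3686, hold=22.6803 ⇒ V=22.6803 continue | (k=3,j=3): S=137.5884, K−S=0.0000, hold=5.9659 ⇒ V=5.9659 continue  boundary S*=74.8793
step 2: (k=2,j=0): S=64.3142, K−S=56.5558, hold=56.0391 ⇒ V=56.5558 exercise | (k=2,j=1): S=87.1800, K−S=33.6900, hold=34.7433 ⇒ V=34.7433 continue | (k=2,j=2): S=118.1754, K−S=2.6946, hold=14.6595 ⇒ V=14.6595 continue  boundary S*=64.3142
step 1: (k=1,j=0): S=74.8793, K−S=45.9907, hold=45.9733 ⇒ V=45.9907 exercise | (k=1,j=1): S=101.5014, K−S=19.3686, hold=25.0736 ⇒ V=25.0736 continue  boundary S*=74.8793
step 0: (k=0,j=0): S=87.1800, K−S=33.6900, hold=35.8779 ⇒ V=35.8779 continue  boundary S*=-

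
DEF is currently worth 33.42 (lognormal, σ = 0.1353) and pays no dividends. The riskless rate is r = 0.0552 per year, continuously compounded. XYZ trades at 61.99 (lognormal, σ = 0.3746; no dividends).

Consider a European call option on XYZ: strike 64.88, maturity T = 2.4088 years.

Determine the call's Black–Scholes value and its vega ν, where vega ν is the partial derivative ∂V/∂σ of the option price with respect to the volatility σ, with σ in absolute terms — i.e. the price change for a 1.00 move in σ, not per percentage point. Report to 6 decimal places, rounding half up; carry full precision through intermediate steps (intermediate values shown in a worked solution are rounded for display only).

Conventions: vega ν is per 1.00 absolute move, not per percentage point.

σ√T = 0.3746·√2.4088 = 0.581391
d₁ = (ln(S/K) + (r+σ²/2)T) / (σ√T) = (ln(61.99/64.88) + (0.0552+0.3746²/2)·2.4088) / 0.581391 = (-0.045566 + 0.301973) / 0.581391 = 0.441024
d₂ = d₁ − σ√T = 0.441024 − 0.581391 = -0.140367
e^{−rT} = 0.875495
N(d₁) = 0.670402,  N(d₂) = 0.444185
Call price V = S·N(d₁) − K·e^{−rT}·N(d₂) = 41.558223 − 25.230646 = 16.327576
φ(d₁) = (1/√(2π))·e^{−d₁²/2} = 0.361972
ν = S·φ(d₁)·√T = 34.825434

price = 16.327576
ν = 34.825434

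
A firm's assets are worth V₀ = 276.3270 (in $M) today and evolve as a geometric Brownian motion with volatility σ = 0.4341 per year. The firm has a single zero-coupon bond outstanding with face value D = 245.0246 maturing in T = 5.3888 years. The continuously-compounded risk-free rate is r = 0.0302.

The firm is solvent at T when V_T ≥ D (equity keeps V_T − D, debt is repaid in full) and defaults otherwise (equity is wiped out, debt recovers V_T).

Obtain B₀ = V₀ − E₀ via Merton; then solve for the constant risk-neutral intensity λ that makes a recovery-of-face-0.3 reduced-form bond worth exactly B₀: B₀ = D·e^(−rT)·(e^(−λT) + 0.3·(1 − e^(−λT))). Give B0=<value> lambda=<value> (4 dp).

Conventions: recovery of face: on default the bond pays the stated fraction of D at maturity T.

With assets at 276.3270 and a single debt payment of 245.0246 at 5.3888 years:
d₁ = [ln(V₀/D) + (r + σ²/2)T] / (σ√T)
   = [ln(276.3270/245.0246) + (0.0302 + 0.5·0.4341²)·5.3888] / (0.4341·√5.3888)
   = [0.120226 + 0.670482] / 1.007711 = 0.784658
d₂ = d₁ − σ√T = 0.784658 − 1.007711 = -0.223052
N(d₁) = 0.783673,  N(d₂) = 0.411747,  e^(−rT) = 0.849811
E₀ = V₀·N(d₁) − D·e^(−rT)·N(d₂)
   = 276.3270·0.783673 − 245.0246·0.849811·0.411747 = 130.814117
B₀ = V₀ − E₀ = 276.3270 − 130.814117 = 145.512883
e^(−λT) = (B₀·e^(rT)/D − 0.3)/(1 − 0.3) = (145.5129·1.176733/245.0246 − 0.3)/0.7 = 0.56975281
λ = −ln(0.56975281)/5.3888 = 0.104393

B0=145.5129 lambda=0.1044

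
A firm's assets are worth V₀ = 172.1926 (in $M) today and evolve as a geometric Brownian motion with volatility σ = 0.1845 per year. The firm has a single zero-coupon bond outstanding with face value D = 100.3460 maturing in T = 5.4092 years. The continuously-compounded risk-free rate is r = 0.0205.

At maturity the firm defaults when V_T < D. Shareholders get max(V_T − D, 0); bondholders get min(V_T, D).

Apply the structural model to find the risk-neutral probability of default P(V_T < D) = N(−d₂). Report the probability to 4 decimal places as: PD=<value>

PD=0.0964

Apply the equity-as-call identities (strike 100.3460, horizon 5.4092 years):
d₁ = [ln(V₀/D) + (r + σ²/2)T] / (σ√T)
   = [ln(172.1926/100.3460) + (0.0205 + 0.5·0.1845²)·5.4092] / (0.1845·√5.4092)
   = [0.539989 + 0.202954] / 0.429104 = 1.731381
d₂ = d₁ − σ√T = 1.731381 − 0.429104 = 1.302277
risk-neutral PD = N(−d₂) = N(-1.302277) = 0.096411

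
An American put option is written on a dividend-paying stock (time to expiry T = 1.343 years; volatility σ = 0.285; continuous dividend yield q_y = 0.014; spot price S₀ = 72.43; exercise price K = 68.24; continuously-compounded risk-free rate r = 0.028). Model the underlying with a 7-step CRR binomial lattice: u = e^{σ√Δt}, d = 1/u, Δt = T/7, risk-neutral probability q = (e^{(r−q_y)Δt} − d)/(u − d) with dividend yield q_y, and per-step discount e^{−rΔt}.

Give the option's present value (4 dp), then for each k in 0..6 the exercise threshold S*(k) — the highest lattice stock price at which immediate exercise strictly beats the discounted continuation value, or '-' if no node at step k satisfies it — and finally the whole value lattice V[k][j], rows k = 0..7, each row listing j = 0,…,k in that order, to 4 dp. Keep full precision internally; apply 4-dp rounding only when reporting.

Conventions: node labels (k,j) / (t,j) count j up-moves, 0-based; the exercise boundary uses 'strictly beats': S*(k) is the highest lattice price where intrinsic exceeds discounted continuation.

price = 6.8700
boundary = - - - - 43.9601 49.8051 56.4272
tree:
6.8700
9.9122 3.6458
13.8801 5.7176 1.4385
18.7534 8.7475 2.4939 0.3094
24.2799 12.9670 4.2670 0.5978 0.0000
29.4389 18.4349 7.1789 1.1549 0.0000 0.0000
33.9925 24.2799 11.8128 2.2311 0.0000 0.0000 0.0000
38.0116 29.4389 18.4349 4.3102 0.0000 0.0000 0.0000 0.0000

params: Δt=0.19186 u=1.13296 d=0.88264 q=0.47958 e^(-rΔt)=0.99464
t_7 payoffs: 38.0116 29.4389 18.4349 4.3102 0.0000 0.0000 0.0000 0.0000
t_6: node(6,0) S=34.2475 payoff=33.9925 vs cont=33.7187 → 33.9925 [stop]  node(6,1) S=43.9601 payoff=24.2799 vs cont=24.0322 → 24.2799 [stop]  node(6,2) S=56.4272 payoff=11.8128 vs cont=11.5985 → 11.8128 [stop]  node(6,3) S=72.4300 payoff=0.0000 vs cont=2.2311 → 2.2311 [wait]  node(6,4) S=92.9711 payoff=0.0000 vs cont=0.0000 → 0.0000 [wait]  node(6,5) S=119.3377 payoff=0.0000 vs cont=0.0000 → 0.0000 [wait]  node(6,6) S=153.1819 payoff=0.0000 vs cont=0.0000 → 0.0000 [wait]  ⇒ S*(6)=56.4272
t_5: node(5,0) S=38.8011 payoff=29.4389 vs cont=29.1774 → 29.4389 [stop]  node(5,1) S=49.8051 payoff=18.4349 vs cont=18.2029 → 18.4349 [stop]  node(5,2) S=63.9298 payoff=4.3102 vs cont=7.1789 → 7.1789 [wait]  node(5,3) S=82.0603 payoff=0.0000 vs cont=1.1549 → 1.1549 [wait]  node(5,4) S=105.3326 payoff=0.0000 vs cont=0.0000 → 0.0000 [wait]  node(5,5) S=135.2050 payoff=0.0000 vs cont=0.0000 → 0.0000 [wait]  ⇒ S*(5)=49.8051
t_4: node(4,0) S=43.9601 payoff=24.2799 vs cont=24.0322 → 24.2799 [stop]  node(4,1) S=56.4272 payoff=11.8128 vs cont=12.9670 → 12.9670 [wait]  node(4,2) S=72.4300 payoff=0.0000 vs cont=4.2670 → 4.2670 [wait]  node(4,3) S=92.9711 payoff=0.0000 vs cont=0.5978 → 0.5978 [wait]  node(4,4) S=119.3377 payoff=0.0000 vs cont=0.0000 → 0.0000 [wait]  ⇒ S*(4)=43.9601
t_3: node(3,0) S=49.8051 payoff=18.4349 vs cont=18.7534 → 18.7534 [wait]  node(3,1) S=63.9298 payoff=4.3102 vs cont=8.7475 → 8.7475 [wait]  node(3,2) S=82.0603 payoff=0.0000 vs cont=2.4939 → 2.4939 [wait]  node(3,3) S=105.3326 payoff=0.0000 vs cont=0.3094 → 0.3094 [wait]  ⇒ S*(3)=-
t_2: node(2,0) S=56.4272 payoff=11.8128 vs cont=13.8801 → 13.8801 [wait]  node(2,1) S=72.4300 payoff=0.0000 vs cont=5.7176 → 5.7176 [wait]  node(2,2) S=92.9711 payoff=0.0000 vs cont=1.4385 → 1.4385 [wait]  ⇒ S*(2)=-
t_1: node(1,0) S=63.9298 payoff=4.3102 vs cont=9.9122 → 9.9122 [wait]  node(1,1) S=82.0603 payoff=0.0000 vs cont=3.6458 → 3.6458 [wait]  ⇒ S*(1)=-
t_0: node(0,0) S=72.4300 payoff=0.0000 vs cont=6.8700 → 6.8700 [wait]  ⇒ S*(0)=-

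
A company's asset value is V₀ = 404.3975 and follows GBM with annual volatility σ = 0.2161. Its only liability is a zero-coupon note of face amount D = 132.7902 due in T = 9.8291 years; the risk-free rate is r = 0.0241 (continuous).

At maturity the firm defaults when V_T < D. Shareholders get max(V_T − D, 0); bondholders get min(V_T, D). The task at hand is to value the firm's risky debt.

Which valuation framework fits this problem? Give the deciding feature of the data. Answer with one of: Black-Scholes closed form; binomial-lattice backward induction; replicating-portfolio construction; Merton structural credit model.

Key observation: the question is about default risk generated by asset-value dynamics against a debt face of 132.7902 — the structural framework prices exactly that.

framework: Merton structural credit model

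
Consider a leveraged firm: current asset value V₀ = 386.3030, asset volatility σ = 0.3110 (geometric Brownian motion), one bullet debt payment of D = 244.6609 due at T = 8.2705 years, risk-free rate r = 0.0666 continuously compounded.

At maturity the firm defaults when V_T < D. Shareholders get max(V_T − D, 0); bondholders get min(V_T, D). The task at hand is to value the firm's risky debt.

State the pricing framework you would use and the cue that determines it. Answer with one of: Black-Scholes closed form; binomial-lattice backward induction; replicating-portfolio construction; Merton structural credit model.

framework: Merton structural credit model

Key observation: with the firm-asset dynamics (V₀ = 386.3030) and a single zero-coupon liability of face 244.6609 given, debt value, spread, and default probability all derive from the option view of the balance sheet.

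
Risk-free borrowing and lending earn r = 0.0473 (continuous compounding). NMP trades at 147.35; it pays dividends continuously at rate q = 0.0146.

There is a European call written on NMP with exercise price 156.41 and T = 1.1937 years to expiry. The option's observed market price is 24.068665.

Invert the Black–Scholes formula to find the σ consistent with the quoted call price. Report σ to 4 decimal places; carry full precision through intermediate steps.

sigma = 0.4039

At σ = 0.4039 the Black–Scholes value reproduces the quote:
σ√T = 0.4039·√1.1937 = 0.441287
d₁ = (ln(S/K) + (r−q+σ²/2)T) / (σ√T) = (ln(147.35/156.41) + (0.0473−0.0146+0.4039²/2)·1.1937) / 0.441287 = (-0.059670 + 0.136401) / 0.441287 = 0.173880
d₂ = d₁ − σ√T = 0.173880 − 0.441287 = -0.267407
e^{−rT} = 0.945102
e^{−qT} = 0.982723
N(d₁) = 0.569020,  N(d₂) = 0.394578
V = S·e^{−qT}·N(d₁) − K·e^{−rT}·N(d₂) = 82.396538 − 58.327873 = 24.068665 (the observed quote) — the price is monotone increasing in volatility, hence this σ is the only solution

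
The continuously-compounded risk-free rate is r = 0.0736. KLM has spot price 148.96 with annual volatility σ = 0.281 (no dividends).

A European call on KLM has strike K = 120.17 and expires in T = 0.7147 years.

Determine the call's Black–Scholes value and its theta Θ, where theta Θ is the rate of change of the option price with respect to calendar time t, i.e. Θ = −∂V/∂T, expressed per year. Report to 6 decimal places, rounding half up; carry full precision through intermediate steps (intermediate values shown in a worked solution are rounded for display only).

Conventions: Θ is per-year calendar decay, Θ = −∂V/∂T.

price = 36.957816
Θ = -11.627628

σ√T = 0.281·√0.7147 = 0.237557
d₁ = (ln(S/K) + (r+σ²/2)T) / (σ√T) = (ln(148.96/120.17) + (0.0736+0.281²/2)·0.7147) / 0.237557 = (0.214770 + 0.080819) / 0.237557 = 1.244286
d₂ = d₁ − σ√T = 1.244286 − 0.237557 = 1.006729
e^{−rT} = 0.948758
N(d₁) = 0.893303,  N(d₂) = 0.842967
Call price V = S·N(d₁) − K·e^{−rT}·N(d₂) = 133.066383 − 96.108567 = 36.957816
φ(d₁) = (1/√(2π))·e^{−d₁²/2} = 0.183955
Θ = −S·φ(d₁)·σ/(2√T) − r·K·e^{−rT}·N(d₂) = −4.554038 − 7.073591 = -11.627628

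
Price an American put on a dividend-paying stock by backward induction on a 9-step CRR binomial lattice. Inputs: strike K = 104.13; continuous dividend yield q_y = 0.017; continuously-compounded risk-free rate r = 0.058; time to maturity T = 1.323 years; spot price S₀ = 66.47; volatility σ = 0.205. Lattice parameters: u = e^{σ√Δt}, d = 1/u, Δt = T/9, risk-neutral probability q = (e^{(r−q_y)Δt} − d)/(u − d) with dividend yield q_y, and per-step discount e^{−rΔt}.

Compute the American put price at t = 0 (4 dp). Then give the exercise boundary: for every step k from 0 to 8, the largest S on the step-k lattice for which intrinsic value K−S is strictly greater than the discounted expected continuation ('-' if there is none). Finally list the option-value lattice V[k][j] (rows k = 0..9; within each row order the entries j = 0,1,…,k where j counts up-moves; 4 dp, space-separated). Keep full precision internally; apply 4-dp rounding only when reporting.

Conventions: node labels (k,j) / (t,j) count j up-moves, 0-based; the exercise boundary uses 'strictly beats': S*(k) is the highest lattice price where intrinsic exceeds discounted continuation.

Δt=0.14700, u=1.08177, d=0.92441, q=0.51878, disc=e^(-rΔt)=0.99151
k=9 terminal: V=max(K-S,0) → 71.3648 65.7873 59.2604 51.6225 42.6844 32.2248 19.9847 5.6610 0.0000 0.0000
k=8: j=0 S=35.4444 intr=68.6856 cont=67.8900 V=68.6856[EX]; j=1 S=41.4779 intr=62.6521 cont=61.8716 V=62.6521[EX]; j=2 S=48.5385 intr=55.5915 cont=54.8286 V=55.5915[EX]; j=3 S=56.8010 intr=47.3290 cont=46.5867 V=47.3290[EX]; j=4 S=66.4700 intr=37.6600 cont=36.9419 V=37.6600[EX]; j=5 S=77.7849 intr=26.3451 cont=25.6552 V=26.3451[EX]; j=6 S=91.0258 intr=13.1042 cont=12.4473 V=13.1042[EX]; j=7 S=106.5208 intr=0.0000 cont=2.7011 V=2.7011[hold]; j=8 S=124.6533 intr=0.0000 cont=0.0000 V=0.0000[hold]  S*(8)=91.0258
k=7: j=0 S=38.3427 intr=65.7873 cont=64.9990 V=65.7873[EX]; j=1 S=44.8696 intr=59.2604 cont=58.4884 V=59.2604[EX]; j=2 S=52.5075 intr=51.6225 cont=50.8695 V=51.6225[EX]; j=3 S=61.4456 intr=42.6844 cont=41.9537 V=42.6844[EX]; j=4 S=71.9052 intr=32.2248 cont=31.5202 V=32.2248[EX]; j=5 S=84.1453 intr=19.9847 cont=19.3107 V=19.9847[EX]; j=6 S=98.4690 intr=5.6610 cont=7.6418 V=7.6418[hold]; j=7 S=115.2309 intr=0.0000 cont=1.2888 V=1.2888[hold]  S*(7)=84.1453
k=6: j=0 S=41.4779 intr=62.6521 cont=61.8716 V=62.6521[EX]; j=1 S=48.5385 intr=55.5915 cont=54.8286 V=55.5915[EX]; j=2 S=56.8010 intr=47.3290 cont=46.5867 V=47.3290[EX]; j=3 S=66.4700 intr=37.6600 cont=36.9419 V=37.6600[EX]; j=4 S=77.7849 intr=26.3451 cont=25.6552 V=26.3451[EX]; j=5 S=91.0258 intr=13.1042 cont=13.4662 V=13.4662[hold]; j=6 S=106.5208 intr=0.0000 cont=4.3091 V=4.3091[hold]  S*(6)=77.7849
k=5: j=0 S=44.8696 intr=59.2604 cont=58.4884 V=59.2604[EX]; j=1 S=52.5075 intr=51.6225 cont=50.8695 V=51.6225[EX]; j=2 S=61.4456 intr=42.6844 cont=41.9537 V=42.6844[EX]; j=3 S=71.9052 intr=32.2248 cont=31.5202 V=32.2248[EX]; j=4 S=84.1453 intr=19.9847 cont=19.4969 V=19.9847[EX]; j=5 S=98.4690 intr=5.6610 cont=8.6417 V=8.6417[hold]  S*(5)=84.1453
k=4: j=0 S=48.5385 intr=55.5915 cont=54.8286 V=55.5915[EX]; j=1 S=56.8010 intr=47.3290 cont=46.5867 V=47.3290[EX]; j=2 S=66.4700 intr=37.6600 cont=36.9419 V=37.6600[EX]; j=3 S=77.7849 intr=26.3451 cont=25.6552 V=26.3451[EX]; j=4 S=91.0258 intr=13.1042 cont=13.9805 V=13.9805[hold]  S*(4)=77.7849
k=3: j=0 S=52.5075 intr=51.6225 cont=50.8695 V=51.6225[EX]; j=1 S=61.4456 intr=42.6844 cont=41.9537 V=42.6844[EX]; j=2 S=71.9052 intr=32.2248 cont=31.5202 V=32.2248[EX]; j=3 S=84.1453 intr=19.9847 cont=19.7614 V=19.9847[EX]  S*(3)=84.1453
k=2: j=0 S=56.8010 intr=47.3290 cont=46.5867 V=47.3290[EX]; j=1 S=66.4700 intr=37.6600 cont=36.9419 V=37.6600[EX]; j=2 S=77.7849 intr=26.3451 cont=25.6552 V=26.3451[EX]  S*(2)=77.7849
k=1: j=0 S=61.4456 intr=42.6844 cont=41.9537 V=42.6844[EX]; j=1 S=71.9052 intr=32.2248 cont=31.5202 V=32.2248[EX]  S*(1)=71.9052
k=0: j=0 S=66.4700 intr=37.6600 cont=36.9419 V=37.6600[EX]  S*(0)=66.4700

price = 37.6600
boundary = 66.4700 71.9052 77.7849 84.1453 77.7849 84.1453 77.7849 84.1453 91.0258
tree:
37.6600
42.6844 32.2248
47.3290 37.6600 26.3451
51.6225 42.6844 32.2248 19.9847
55.5915 47.3290 37.6600 26.3451 13.9805
59.2604 51.6225 42.6844 32.2248 19.9847 8.6417
62.6521 55.5915 47.3290 37.6600 26.3451 13.4662 4.3091
65.7873 59.2604 51.6225 42.6844 32.2248 19.9847 7.6418 1.2888
68.6856 62.6521 55.5915 47.3290 37.6600 26.3451 13.1042 2.7011 0.0000
71.3648 65.7873 59.2604 51.6225 42.6844 32.2248 19.9847 5.6610 0.0000 0.0000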